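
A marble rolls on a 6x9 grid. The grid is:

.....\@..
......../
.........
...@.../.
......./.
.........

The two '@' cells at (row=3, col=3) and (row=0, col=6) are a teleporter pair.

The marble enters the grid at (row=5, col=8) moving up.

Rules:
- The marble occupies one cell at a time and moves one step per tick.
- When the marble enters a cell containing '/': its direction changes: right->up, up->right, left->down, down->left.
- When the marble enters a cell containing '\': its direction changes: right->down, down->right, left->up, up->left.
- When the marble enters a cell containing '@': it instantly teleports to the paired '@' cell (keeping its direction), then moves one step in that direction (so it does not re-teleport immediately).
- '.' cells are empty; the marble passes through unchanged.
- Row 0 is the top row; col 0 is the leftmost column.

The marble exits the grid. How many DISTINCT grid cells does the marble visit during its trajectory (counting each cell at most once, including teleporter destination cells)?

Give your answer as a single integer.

Answer: 5

Derivation:
Step 1: enter (5,8), '.' pass, move up to (4,8)
Step 2: enter (4,8), '.' pass, move up to (3,8)
Step 3: enter (3,8), '.' pass, move up to (2,8)
Step 4: enter (2,8), '.' pass, move up to (1,8)
Step 5: enter (1,8), '/' deflects up->right, move right to (1,9)
Step 6: at (1,9) — EXIT via right edge, pos 1
Distinct cells visited: 5 (path length 5)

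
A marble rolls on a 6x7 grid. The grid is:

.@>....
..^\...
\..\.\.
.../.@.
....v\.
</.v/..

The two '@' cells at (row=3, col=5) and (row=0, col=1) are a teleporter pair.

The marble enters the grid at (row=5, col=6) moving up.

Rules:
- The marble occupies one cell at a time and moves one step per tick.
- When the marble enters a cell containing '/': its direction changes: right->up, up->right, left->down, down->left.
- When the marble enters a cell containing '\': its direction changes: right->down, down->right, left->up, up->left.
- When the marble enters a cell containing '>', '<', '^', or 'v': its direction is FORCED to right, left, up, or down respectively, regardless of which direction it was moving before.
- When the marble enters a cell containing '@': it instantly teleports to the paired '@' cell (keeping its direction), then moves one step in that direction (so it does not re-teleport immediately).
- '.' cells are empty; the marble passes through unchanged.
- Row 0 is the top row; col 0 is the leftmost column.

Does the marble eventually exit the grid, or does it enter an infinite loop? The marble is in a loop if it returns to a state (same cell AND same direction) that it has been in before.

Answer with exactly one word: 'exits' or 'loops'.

Answer: exits

Derivation:
Step 1: enter (5,6), '.' pass, move up to (4,6)
Step 2: enter (4,6), '.' pass, move up to (3,6)
Step 3: enter (3,6), '.' pass, move up to (2,6)
Step 4: enter (2,6), '.' pass, move up to (1,6)
Step 5: enter (1,6), '.' pass, move up to (0,6)
Step 6: enter (0,6), '.' pass, move up to (-1,6)
Step 7: at (-1,6) — EXIT via top edge, pos 6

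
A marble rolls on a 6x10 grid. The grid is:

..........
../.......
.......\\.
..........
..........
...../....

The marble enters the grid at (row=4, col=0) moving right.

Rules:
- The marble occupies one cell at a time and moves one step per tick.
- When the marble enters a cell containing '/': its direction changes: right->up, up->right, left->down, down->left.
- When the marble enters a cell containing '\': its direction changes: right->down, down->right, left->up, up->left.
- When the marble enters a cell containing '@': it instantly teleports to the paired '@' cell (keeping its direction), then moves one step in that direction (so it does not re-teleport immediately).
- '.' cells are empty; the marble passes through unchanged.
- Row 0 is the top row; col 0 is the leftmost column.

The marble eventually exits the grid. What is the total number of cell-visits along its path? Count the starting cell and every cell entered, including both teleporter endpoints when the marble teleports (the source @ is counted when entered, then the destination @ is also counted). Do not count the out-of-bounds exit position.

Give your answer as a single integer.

Step 1: enter (4,0), '.' pass, move right to (4,1)
Step 2: enter (4,1), '.' pass, move right to (4,2)
Step 3: enter (4,2), '.' pass, move right to (4,3)
Step 4: enter (4,3), '.' pass, move right to (4,4)
Step 5: enter (4,4), '.' pass, move right to (4,5)
Step 6: enter (4,5), '.' pass, move right to (4,6)
Step 7: enter (4,6), '.' pass, move right to (4,7)
Step 8: enter (4,7), '.' pass, move right to (4,8)
Step 9: enter (4,8), '.' pass, move right to (4,9)
Step 10: enter (4,9), '.' pass, move right to (4,10)
Step 11: at (4,10) — EXIT via right edge, pos 4
Path length (cell visits): 10

Answer: 10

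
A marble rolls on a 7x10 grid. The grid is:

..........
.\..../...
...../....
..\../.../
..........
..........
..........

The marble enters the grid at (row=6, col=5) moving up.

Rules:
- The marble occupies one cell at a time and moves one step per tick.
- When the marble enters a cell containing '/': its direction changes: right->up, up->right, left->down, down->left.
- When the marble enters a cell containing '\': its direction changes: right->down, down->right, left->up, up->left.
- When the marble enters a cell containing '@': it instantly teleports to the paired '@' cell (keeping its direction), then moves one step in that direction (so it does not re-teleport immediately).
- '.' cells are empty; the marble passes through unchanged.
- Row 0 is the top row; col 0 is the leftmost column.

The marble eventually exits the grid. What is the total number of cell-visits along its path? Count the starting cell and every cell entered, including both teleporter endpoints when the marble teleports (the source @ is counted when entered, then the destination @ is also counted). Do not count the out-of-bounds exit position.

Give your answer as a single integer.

Step 1: enter (6,5), '.' pass, move up to (5,5)
Step 2: enter (5,5), '.' pass, move up to (4,5)
Step 3: enter (4,5), '.' pass, move up to (3,5)
Step 4: enter (3,5), '/' deflects up->right, move right to (3,6)
Step 5: enter (3,6), '.' pass, move right to (3,7)
Step 6: enter (3,7), '.' pass, move right to (3,8)
Step 7: enter (3,8), '.' pass, move right to (3,9)
Step 8: enter (3,9), '/' deflects right->up, move up to (2,9)
Step 9: enter (2,9), '.' pass, move up to (1,9)
Step 10: enter (1,9), '.' pass, move up to (0,9)
Step 11: enter (0,9), '.' pass, move up to (-1,9)
Step 12: at (-1,9) — EXIT via top edge, pos 9
Path length (cell visits): 11

Answer: 11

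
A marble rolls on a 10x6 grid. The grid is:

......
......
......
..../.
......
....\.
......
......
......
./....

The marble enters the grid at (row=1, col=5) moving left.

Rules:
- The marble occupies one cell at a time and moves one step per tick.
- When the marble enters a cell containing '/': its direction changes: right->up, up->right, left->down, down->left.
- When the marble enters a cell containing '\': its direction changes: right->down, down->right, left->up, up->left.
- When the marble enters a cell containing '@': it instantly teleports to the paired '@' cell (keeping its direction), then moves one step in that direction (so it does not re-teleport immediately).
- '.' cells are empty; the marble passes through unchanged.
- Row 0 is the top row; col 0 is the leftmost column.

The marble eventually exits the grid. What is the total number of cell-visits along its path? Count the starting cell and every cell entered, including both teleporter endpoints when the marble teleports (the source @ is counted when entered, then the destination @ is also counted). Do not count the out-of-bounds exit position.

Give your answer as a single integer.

Step 1: enter (1,5), '.' pass, move left to (1,4)
Step 2: enter (1,4), '.' pass, move left to (1,3)
Step 3: enter (1,3), '.' pass, move left to (1,2)
Step 4: enter (1,2), '.' pass, move left to (1,1)
Step 5: enter (1,1), '.' pass, move left to (1,0)
Step 6: enter (1,0), '.' pass, move left to (1,-1)
Step 7: at (1,-1) — EXIT via left edge, pos 1
Path length (cell visits): 6

Answer: 6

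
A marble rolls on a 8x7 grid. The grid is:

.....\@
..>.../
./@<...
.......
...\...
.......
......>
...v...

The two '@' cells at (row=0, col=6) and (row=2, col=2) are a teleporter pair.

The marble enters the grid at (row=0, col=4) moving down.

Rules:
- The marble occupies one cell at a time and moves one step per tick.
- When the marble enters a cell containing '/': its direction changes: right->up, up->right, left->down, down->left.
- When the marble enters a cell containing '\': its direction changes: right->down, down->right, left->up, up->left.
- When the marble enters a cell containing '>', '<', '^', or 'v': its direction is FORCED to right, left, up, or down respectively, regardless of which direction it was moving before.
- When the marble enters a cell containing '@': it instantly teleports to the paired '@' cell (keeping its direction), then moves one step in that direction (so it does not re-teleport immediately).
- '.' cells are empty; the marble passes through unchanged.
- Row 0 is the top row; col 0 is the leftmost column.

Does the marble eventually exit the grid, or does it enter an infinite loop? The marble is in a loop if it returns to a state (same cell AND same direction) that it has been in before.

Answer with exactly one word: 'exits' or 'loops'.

Step 1: enter (0,4), '.' pass, move down to (1,4)
Step 2: enter (1,4), '.' pass, move down to (2,4)
Step 3: enter (2,4), '.' pass, move down to (3,4)
Step 4: enter (3,4), '.' pass, move down to (4,4)
Step 5: enter (4,4), '.' pass, move down to (5,4)
Step 6: enter (5,4), '.' pass, move down to (6,4)
Step 7: enter (6,4), '.' pass, move down to (7,4)
Step 8: enter (7,4), '.' pass, move down to (8,4)
Step 9: at (8,4) — EXIT via bottom edge, pos 4

Answer: exits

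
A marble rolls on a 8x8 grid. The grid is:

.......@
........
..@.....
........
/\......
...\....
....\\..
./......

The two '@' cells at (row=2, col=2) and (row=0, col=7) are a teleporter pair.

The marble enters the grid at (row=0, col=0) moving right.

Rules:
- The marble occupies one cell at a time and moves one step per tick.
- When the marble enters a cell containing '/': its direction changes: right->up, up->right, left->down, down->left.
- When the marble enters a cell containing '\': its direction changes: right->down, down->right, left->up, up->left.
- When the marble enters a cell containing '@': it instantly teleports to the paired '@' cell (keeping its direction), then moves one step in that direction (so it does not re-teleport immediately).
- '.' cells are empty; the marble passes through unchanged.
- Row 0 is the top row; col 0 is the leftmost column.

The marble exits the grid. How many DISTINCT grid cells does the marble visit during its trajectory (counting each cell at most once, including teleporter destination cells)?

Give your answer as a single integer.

Step 1: enter (0,0), '.' pass, move right to (0,1)
Step 2: enter (0,1), '.' pass, move right to (0,2)
Step 3: enter (0,2), '.' pass, move right to (0,3)
Step 4: enter (0,3), '.' pass, move right to (0,4)
Step 5: enter (0,4), '.' pass, move right to (0,5)
Step 6: enter (0,5), '.' pass, move right to (0,6)
Step 7: enter (0,6), '.' pass, move right to (0,7)
Step 8: enter (0,7), '@' teleport (0,7)->(2,2), also enter (2,2), move right to (2,3)
Step 9: enter (2,3), '.' pass, move right to (2,4)
Step 10: enter (2,4), '.' pass, move right to (2,5)
Step 11: enter (2,5), '.' pass, move right to (2,6)
Step 12: enter (2,6), '.' pass, move right to (2,7)
Step 13: enter (2,7), '.' pass, move right to (2,8)
Step 14: at (2,8) — EXIT via right edge, pos 2
Distinct cells visited: 14 (path length 14)

Answer: 14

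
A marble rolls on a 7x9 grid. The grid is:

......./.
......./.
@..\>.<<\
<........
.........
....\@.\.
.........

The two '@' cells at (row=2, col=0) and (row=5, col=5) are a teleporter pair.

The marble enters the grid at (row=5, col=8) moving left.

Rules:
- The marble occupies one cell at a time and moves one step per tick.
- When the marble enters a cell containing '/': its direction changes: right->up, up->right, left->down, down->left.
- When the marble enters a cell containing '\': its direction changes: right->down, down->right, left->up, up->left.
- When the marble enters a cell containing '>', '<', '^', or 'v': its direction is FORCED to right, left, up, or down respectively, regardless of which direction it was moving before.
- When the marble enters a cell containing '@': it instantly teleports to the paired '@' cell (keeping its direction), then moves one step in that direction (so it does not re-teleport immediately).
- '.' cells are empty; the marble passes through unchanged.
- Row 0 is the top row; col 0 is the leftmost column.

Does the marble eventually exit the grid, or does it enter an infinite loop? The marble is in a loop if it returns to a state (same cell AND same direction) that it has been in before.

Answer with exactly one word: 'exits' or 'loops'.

Step 1: enter (5,8), '.' pass, move left to (5,7)
Step 2: enter (5,7), '\' deflects left->up, move up to (4,7)
Step 3: enter (4,7), '.' pass, move up to (3,7)
Step 4: enter (3,7), '.' pass, move up to (2,7)
Step 5: enter (2,7), '<' forces up->left, move left to (2,6)
Step 6: enter (2,6), '<' forces left->left, move left to (2,5)
Step 7: enter (2,5), '.' pass, move left to (2,4)
Step 8: enter (2,4), '>' forces left->right, move right to (2,5)
Step 9: enter (2,5), '.' pass, move right to (2,6)
Step 10: enter (2,6), '<' forces right->left, move left to (2,5)
Step 11: at (2,5) dir=left — LOOP DETECTED (seen before)

Answer: loops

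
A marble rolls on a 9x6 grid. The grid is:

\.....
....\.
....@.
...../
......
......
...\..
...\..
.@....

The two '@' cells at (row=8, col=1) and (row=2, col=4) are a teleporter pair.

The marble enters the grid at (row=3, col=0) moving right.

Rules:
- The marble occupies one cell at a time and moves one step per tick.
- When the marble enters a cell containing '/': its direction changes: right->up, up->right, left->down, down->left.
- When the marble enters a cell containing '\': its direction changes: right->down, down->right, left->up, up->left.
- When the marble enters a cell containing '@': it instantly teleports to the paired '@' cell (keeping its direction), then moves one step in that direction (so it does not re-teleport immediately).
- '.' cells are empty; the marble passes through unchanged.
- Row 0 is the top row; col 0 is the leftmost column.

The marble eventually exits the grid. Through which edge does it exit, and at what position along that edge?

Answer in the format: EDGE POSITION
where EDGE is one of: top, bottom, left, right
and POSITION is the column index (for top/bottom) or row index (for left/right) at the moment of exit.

Answer: top 5

Derivation:
Step 1: enter (3,0), '.' pass, move right to (3,1)
Step 2: enter (3,1), '.' pass, move right to (3,2)
Step 3: enter (3,2), '.' pass, move right to (3,3)
Step 4: enter (3,3), '.' pass, move right to (3,4)
Step 5: enter (3,4), '.' pass, move right to (3,5)
Step 6: enter (3,5), '/' deflects right->up, move up to (2,5)
Step 7: enter (2,5), '.' pass, move up to (1,5)
Step 8: enter (1,5), '.' pass, move up to (0,5)
Step 9: enter (0,5), '.' pass, move up to (-1,5)
Step 10: at (-1,5) — EXIT via top edge, pos 5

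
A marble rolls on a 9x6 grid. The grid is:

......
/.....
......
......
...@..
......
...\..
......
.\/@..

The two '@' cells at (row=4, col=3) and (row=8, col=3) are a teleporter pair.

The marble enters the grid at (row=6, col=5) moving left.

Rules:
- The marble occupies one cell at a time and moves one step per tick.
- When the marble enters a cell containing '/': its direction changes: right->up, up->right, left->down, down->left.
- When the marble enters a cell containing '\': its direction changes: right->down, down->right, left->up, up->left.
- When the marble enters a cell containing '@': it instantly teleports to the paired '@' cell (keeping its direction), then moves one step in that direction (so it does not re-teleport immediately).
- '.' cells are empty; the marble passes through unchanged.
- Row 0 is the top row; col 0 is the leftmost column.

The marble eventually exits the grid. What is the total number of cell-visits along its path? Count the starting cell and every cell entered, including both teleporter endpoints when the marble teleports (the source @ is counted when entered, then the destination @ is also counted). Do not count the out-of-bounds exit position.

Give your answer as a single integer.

Step 1: enter (6,5), '.' pass, move left to (6,4)
Step 2: enter (6,4), '.' pass, move left to (6,3)
Step 3: enter (6,3), '\' deflects left->up, move up to (5,3)
Step 4: enter (5,3), '.' pass, move up to (4,3)
Step 5: enter (4,3), '@' teleport (4,3)->(8,3), also enter (8,3), move up to (7,3)
Step 6: enter (7,3), '.' pass, move up to (6,3)
Step 7: enter (6,3), '\' deflects up->left, move left to (6,2)
Step 8: enter (6,2), '.' pass, move left to (6,1)
Step 9: enter (6,1), '.' pass, move left to (6,0)
Step 10: enter (6,0), '.' pass, move left to (6,-1)
Step 11: at (6,-1) — EXIT via left edge, pos 6
Path length (cell visits): 11

Answer: 11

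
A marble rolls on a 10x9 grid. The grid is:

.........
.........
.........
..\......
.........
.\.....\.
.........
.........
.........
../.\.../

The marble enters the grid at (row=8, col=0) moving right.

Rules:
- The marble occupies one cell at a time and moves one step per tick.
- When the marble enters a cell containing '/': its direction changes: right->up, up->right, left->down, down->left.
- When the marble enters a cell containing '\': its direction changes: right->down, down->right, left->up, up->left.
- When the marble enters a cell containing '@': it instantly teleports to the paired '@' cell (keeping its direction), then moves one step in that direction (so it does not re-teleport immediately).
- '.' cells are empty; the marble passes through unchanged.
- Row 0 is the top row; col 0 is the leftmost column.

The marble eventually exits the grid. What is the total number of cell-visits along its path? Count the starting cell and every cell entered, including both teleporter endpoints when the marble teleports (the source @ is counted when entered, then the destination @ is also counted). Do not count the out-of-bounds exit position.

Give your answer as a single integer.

Answer: 9

Derivation:
Step 1: enter (8,0), '.' pass, move right to (8,1)
Step 2: enter (8,1), '.' pass, move right to (8,2)
Step 3: enter (8,2), '.' pass, move right to (8,3)
Step 4: enter (8,3), '.' pass, move right to (8,4)
Step 5: enter (8,4), '.' pass, move right to (8,5)
Step 6: enter (8,5), '.' pass, move right to (8,6)
Step 7: enter (8,6), '.' pass, move right to (8,7)
Step 8: enter (8,7), '.' pass, move right to (8,8)
Step 9: enter (8,8), '.' pass, move right to (8,9)
Step 10: at (8,9) — EXIT via right edge, pos 8
Path length (cell visits): 9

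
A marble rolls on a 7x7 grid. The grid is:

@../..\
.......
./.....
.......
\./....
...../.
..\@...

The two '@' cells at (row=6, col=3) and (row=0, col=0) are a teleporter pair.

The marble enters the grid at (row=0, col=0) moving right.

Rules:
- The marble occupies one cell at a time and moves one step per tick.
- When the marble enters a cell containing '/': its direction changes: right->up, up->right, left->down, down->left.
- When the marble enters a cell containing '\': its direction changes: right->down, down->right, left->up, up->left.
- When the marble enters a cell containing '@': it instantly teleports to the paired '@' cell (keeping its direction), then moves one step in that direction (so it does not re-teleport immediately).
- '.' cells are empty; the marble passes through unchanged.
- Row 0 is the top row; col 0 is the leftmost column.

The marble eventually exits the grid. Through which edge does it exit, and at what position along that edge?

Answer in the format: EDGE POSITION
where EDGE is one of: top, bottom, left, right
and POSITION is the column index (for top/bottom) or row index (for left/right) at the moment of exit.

Answer: right 6

Derivation:
Step 1: enter (0,0), '@' teleport (0,0)->(6,3), also enter (6,3), move right to (6,4)
Step 2: enter (6,4), '.' pass, move right to (6,5)
Step 3: enter (6,5), '.' pass, move right to (6,6)
Step 4: enter (6,6), '.' pass, move right to (6,7)
Step 5: at (6,7) — EXIT via right edge, pos 6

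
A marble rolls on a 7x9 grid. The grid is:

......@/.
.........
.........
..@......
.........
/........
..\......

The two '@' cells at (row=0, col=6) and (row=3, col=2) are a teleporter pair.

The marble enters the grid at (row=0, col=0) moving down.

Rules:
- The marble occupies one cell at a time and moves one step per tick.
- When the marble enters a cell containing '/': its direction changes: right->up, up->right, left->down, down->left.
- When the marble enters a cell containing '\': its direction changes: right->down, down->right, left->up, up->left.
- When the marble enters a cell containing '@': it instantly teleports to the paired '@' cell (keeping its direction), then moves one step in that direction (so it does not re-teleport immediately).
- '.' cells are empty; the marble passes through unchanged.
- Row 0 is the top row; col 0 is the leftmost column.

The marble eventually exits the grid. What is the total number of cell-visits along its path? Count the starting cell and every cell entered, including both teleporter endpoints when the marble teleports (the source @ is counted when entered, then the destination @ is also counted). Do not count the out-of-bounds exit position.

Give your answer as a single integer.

Answer: 6

Derivation:
Step 1: enter (0,0), '.' pass, move down to (1,0)
Step 2: enter (1,0), '.' pass, move down to (2,0)
Step 3: enter (2,0), '.' pass, move down to (3,0)
Step 4: enter (3,0), '.' pass, move down to (4,0)
Step 5: enter (4,0), '.' pass, move down to (5,0)
Step 6: enter (5,0), '/' deflects down->left, move left to (5,-1)
Step 7: at (5,-1) — EXIT via left edge, pos 5
Path length (cell visits): 6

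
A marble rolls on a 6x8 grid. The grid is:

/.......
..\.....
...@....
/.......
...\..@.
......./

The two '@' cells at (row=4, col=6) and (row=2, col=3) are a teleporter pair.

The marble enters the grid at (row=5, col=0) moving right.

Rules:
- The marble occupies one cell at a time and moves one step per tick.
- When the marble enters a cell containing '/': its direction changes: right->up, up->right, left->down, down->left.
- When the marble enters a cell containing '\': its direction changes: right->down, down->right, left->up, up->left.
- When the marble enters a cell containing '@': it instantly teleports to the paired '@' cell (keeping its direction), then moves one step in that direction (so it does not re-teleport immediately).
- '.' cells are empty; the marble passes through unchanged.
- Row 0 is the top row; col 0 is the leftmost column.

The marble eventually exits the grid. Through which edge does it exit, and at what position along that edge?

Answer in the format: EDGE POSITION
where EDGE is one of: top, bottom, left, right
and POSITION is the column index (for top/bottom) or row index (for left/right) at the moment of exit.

Step 1: enter (5,0), '.' pass, move right to (5,1)
Step 2: enter (5,1), '.' pass, move right to (5,2)
Step 3: enter (5,2), '.' pass, move right to (5,3)
Step 4: enter (5,3), '.' pass, move right to (5,4)
Step 5: enter (5,4), '.' pass, move right to (5,5)
Step 6: enter (5,5), '.' pass, move right to (5,6)
Step 7: enter (5,6), '.' pass, move right to (5,7)
Step 8: enter (5,7), '/' deflects right->up, move up to (4,7)
Step 9: enter (4,7), '.' pass, move up to (3,7)
Step 10: enter (3,7), '.' pass, move up to (2,7)
Step 11: enter (2,7), '.' pass, move up to (1,7)
Step 12: enter (1,7), '.' pass, move up to (0,7)
Step 13: enter (0,7), '.' pass, move up to (-1,7)
Step 14: at (-1,7) — EXIT via top edge, pos 7

Answer: top 7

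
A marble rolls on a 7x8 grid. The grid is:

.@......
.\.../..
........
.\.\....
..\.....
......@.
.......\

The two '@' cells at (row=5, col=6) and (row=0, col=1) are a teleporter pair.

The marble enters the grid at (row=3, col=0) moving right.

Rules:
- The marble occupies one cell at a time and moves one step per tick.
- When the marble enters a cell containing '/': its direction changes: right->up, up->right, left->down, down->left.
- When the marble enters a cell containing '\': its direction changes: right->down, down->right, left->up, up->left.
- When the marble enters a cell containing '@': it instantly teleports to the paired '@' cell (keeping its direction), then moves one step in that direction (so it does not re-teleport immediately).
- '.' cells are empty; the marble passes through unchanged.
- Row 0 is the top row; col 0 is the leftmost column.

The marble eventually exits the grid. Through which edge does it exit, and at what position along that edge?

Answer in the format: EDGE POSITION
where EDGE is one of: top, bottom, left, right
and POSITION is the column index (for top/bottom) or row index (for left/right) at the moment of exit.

Answer: bottom 1

Derivation:
Step 1: enter (3,0), '.' pass, move right to (3,1)
Step 2: enter (3,1), '\' deflects right->down, move down to (4,1)
Step 3: enter (4,1), '.' pass, move down to (5,1)
Step 4: enter (5,1), '.' pass, move down to (6,1)
Step 5: enter (6,1), '.' pass, move down to (7,1)
Step 6: at (7,1) — EXIT via bottom edge, pos 1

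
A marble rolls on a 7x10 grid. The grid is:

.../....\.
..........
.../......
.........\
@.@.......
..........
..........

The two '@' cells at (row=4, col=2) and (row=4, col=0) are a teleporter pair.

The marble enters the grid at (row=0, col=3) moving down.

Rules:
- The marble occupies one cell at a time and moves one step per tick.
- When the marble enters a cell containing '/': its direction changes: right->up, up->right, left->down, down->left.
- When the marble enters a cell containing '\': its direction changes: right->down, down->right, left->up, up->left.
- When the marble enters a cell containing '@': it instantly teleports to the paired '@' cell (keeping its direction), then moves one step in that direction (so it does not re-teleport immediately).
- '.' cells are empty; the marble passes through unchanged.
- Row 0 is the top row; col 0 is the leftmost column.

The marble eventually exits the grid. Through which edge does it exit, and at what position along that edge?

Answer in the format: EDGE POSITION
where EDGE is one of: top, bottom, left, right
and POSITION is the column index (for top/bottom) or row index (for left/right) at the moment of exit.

Step 1: enter (0,3), '/' deflects down->left, move left to (0,2)
Step 2: enter (0,2), '.' pass, move left to (0,1)
Step 3: enter (0,1), '.' pass, move left to (0,0)
Step 4: enter (0,0), '.' pass, move left to (0,-1)
Step 5: at (0,-1) — EXIT via left edge, pos 0

Answer: left 0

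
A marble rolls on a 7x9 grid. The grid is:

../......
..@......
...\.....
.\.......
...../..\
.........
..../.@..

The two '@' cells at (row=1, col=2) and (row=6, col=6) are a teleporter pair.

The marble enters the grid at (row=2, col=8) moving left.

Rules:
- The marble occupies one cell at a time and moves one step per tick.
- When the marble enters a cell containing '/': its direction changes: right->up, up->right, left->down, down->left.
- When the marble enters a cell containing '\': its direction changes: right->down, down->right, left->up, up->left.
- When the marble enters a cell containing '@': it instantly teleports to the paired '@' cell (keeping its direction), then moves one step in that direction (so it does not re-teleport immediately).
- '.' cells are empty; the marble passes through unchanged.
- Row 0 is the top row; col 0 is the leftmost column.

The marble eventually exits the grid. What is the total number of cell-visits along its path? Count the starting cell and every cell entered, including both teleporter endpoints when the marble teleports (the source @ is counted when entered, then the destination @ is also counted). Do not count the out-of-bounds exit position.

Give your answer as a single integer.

Step 1: enter (2,8), '.' pass, move left to (2,7)
Step 2: enter (2,7), '.' pass, move left to (2,6)
Step 3: enter (2,6), '.' pass, move left to (2,5)
Step 4: enter (2,5), '.' pass, move left to (2,4)
Step 5: enter (2,4), '.' pass, move left to (2,3)
Step 6: enter (2,3), '\' deflects left->up, move up to (1,3)
Step 7: enter (1,3), '.' pass, move up to (0,3)
Step 8: enter (0,3), '.' pass, move up to (-1,3)
Step 9: at (-1,3) — EXIT via top edge, pos 3
Path length (cell visits): 8

Answer: 8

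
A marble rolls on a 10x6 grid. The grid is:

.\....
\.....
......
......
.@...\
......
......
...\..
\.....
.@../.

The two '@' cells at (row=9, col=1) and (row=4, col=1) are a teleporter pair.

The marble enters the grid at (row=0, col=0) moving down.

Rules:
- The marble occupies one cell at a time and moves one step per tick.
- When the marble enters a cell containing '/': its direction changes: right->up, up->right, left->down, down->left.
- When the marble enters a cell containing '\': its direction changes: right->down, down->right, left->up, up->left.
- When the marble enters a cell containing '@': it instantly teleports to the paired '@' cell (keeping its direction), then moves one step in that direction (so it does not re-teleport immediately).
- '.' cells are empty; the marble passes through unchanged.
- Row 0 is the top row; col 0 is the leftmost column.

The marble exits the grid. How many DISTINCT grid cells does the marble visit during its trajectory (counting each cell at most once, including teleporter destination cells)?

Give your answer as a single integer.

Answer: 7

Derivation:
Step 1: enter (0,0), '.' pass, move down to (1,0)
Step 2: enter (1,0), '\' deflects down->right, move right to (1,1)
Step 3: enter (1,1), '.' pass, move right to (1,2)
Step 4: enter (1,2), '.' pass, move right to (1,3)
Step 5: enter (1,3), '.' pass, move right to (1,4)
Step 6: enter (1,4), '.' pass, move right to (1,5)
Step 7: enter (1,5), '.' pass, move right to (1,6)
Step 8: at (1,6) — EXIT via right edge, pos 1
Distinct cells visited: 7 (path length 7)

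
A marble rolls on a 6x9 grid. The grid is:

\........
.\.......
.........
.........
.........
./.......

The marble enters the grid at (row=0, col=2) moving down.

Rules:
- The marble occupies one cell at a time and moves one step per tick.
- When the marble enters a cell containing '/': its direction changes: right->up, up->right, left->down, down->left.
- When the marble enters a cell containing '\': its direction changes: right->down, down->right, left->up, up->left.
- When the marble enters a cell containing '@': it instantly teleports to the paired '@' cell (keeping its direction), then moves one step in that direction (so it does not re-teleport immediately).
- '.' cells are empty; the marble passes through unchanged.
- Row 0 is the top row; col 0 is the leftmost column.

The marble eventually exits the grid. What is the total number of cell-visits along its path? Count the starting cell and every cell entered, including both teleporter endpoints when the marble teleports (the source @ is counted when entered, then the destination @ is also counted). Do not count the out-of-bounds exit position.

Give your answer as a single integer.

Step 1: enter (0,2), '.' pass, move down to (1,2)
Step 2: enter (1,2), '.' pass, move down to (2,2)
Step 3: enter (2,2), '.' pass, move down to (3,2)
Step 4: enter (3,2), '.' pass, move down to (4,2)
Step 5: enter (4,2), '.' pass, move down to (5,2)
Step 6: enter (5,2), '.' pass, move down to (6,2)
Step 7: at (6,2) — EXIT via bottom edge, pos 2
Path length (cell visits): 6

Answer: 6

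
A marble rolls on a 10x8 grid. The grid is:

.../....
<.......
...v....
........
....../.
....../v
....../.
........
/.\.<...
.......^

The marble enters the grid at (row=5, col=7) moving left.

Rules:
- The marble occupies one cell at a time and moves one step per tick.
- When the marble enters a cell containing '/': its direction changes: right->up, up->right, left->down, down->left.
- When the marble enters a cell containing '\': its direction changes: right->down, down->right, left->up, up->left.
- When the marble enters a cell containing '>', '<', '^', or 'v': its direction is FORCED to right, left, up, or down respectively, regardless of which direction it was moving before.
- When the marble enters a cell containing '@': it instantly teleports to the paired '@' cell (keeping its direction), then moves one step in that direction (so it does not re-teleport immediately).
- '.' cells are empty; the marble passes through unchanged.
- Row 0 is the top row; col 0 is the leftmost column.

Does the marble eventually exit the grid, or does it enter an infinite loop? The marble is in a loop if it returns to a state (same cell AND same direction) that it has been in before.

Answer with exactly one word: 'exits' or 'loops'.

Answer: loops

Derivation:
Step 1: enter (5,7), 'v' forces left->down, move down to (6,7)
Step 2: enter (6,7), '.' pass, move down to (7,7)
Step 3: enter (7,7), '.' pass, move down to (8,7)
Step 4: enter (8,7), '.' pass, move down to (9,7)
Step 5: enter (9,7), '^' forces down->up, move up to (8,7)
Step 6: enter (8,7), '.' pass, move up to (7,7)
Step 7: enter (7,7), '.' pass, move up to (6,7)
Step 8: enter (6,7), '.' pass, move up to (5,7)
Step 9: enter (5,7), 'v' forces up->down, move down to (6,7)
Step 10: at (6,7) dir=down — LOOP DETECTED (seen before)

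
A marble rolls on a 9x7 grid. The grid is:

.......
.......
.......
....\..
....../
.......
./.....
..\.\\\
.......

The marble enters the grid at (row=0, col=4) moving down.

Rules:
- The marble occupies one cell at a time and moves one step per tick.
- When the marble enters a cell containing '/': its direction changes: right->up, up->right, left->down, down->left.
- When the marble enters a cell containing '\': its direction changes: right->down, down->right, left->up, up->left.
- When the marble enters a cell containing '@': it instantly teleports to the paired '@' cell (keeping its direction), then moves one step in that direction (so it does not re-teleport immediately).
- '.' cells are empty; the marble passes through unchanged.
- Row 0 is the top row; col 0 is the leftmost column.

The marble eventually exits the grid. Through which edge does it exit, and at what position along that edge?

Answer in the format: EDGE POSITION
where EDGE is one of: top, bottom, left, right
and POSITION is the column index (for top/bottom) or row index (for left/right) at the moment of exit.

Answer: right 3

Derivation:
Step 1: enter (0,4), '.' pass, move down to (1,4)
Step 2: enter (1,4), '.' pass, move down to (2,4)
Step 3: enter (2,4), '.' pass, move down to (3,4)
Step 4: enter (3,4), '\' deflects down->right, move right to (3,5)
Step 5: enter (3,5), '.' pass, move right to (3,6)
Step 6: enter (3,6), '.' pass, move right to (3,7)
Step 7: at (3,7) — EXIT via right edge, pos 3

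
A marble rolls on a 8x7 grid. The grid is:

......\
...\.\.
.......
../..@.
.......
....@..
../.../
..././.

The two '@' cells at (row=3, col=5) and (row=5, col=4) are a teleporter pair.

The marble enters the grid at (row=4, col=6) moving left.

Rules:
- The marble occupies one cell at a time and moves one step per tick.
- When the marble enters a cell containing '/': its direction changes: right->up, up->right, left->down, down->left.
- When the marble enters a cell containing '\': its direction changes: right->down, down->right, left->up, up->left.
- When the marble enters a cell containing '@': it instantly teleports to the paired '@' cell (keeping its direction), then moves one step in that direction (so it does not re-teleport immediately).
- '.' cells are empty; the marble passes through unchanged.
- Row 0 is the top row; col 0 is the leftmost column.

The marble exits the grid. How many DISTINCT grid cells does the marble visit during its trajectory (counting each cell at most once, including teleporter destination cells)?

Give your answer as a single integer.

Step 1: enter (4,6), '.' pass, move left to (4,5)
Step 2: enter (4,5), '.' pass, move left to (4,4)
Step 3: enter (4,4), '.' pass, move left to (4,3)
Step 4: enter (4,3), '.' pass, move left to (4,2)
Step 5: enter (4,2), '.' pass, move left to (4,1)
Step 6: enter (4,1), '.' pass, move left to (4,0)
Step 7: enter (4,0), '.' pass, move left to (4,-1)
Step 8: at (4,-1) — EXIT via left edge, pos 4
Distinct cells visited: 7 (path length 7)

Answer: 7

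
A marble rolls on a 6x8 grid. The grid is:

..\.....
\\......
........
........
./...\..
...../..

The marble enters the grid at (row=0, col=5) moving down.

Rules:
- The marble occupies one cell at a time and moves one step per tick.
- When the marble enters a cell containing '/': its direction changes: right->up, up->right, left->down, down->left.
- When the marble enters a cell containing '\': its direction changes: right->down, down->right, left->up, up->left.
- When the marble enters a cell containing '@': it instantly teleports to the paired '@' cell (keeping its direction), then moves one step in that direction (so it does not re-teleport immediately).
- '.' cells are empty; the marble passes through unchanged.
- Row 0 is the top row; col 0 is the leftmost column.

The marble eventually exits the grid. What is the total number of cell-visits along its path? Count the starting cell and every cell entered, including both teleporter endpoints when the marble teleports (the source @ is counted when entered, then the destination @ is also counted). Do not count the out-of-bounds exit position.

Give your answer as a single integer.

Answer: 7

Derivation:
Step 1: enter (0,5), '.' pass, move down to (1,5)
Step 2: enter (1,5), '.' pass, move down to (2,5)
Step 3: enter (2,5), '.' pass, move down to (3,5)
Step 4: enter (3,5), '.' pass, move down to (4,5)
Step 5: enter (4,5), '\' deflects down->right, move right to (4,6)
Step 6: enter (4,6), '.' pass, move right to (4,7)
Step 7: enter (4,7), '.' pass, move right to (4,8)
Step 8: at (4,8) — EXIT via right edge, pos 4
Path length (cell visits): 7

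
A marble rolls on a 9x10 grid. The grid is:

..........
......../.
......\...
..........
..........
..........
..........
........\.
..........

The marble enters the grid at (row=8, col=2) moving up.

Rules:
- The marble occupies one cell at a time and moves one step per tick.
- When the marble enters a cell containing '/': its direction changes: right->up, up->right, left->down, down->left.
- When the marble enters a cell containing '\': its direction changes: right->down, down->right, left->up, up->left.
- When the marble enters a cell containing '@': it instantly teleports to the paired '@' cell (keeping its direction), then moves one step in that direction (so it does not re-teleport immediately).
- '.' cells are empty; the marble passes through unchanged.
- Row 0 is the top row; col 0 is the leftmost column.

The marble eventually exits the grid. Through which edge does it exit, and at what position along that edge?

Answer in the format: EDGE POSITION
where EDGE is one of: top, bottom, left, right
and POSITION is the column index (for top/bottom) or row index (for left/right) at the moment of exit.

Step 1: enter (8,2), '.' pass, move up to (7,2)
Step 2: enter (7,2), '.' pass, move up to (6,2)
Step 3: enter (6,2), '.' pass, move up to (5,2)
Step 4: enter (5,2), '.' pass, move up to (4,2)
Step 5: enter (4,2), '.' pass, move up to (3,2)
Step 6: enter (3,2), '.' pass, move up to (2,2)
Step 7: enter (2,2), '.' pass, move up to (1,2)
Step 8: enter (1,2), '.' pass, move up to (0,2)
Step 9: enter (0,2), '.' pass, move up to (-1,2)
Step 10: at (-1,2) — EXIT via top edge, pos 2

Answer: top 2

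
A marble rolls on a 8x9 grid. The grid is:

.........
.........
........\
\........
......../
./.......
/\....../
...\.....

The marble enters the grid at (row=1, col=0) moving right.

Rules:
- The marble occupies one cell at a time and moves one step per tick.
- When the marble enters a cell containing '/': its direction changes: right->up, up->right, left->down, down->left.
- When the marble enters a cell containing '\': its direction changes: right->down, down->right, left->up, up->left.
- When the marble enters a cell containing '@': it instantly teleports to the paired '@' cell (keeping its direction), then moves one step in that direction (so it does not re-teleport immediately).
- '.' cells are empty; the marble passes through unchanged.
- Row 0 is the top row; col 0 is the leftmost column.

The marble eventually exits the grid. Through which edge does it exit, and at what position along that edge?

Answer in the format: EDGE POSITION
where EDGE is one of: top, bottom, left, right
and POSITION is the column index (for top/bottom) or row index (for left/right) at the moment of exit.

Step 1: enter (1,0), '.' pass, move right to (1,1)
Step 2: enter (1,1), '.' pass, move right to (1,2)
Step 3: enter (1,2), '.' pass, move right to (1,3)
Step 4: enter (1,3), '.' pass, move right to (1,4)
Step 5: enter (1,4), '.' pass, move right to (1,5)
Step 6: enter (1,5), '.' pass, move right to (1,6)
Step 7: enter (1,6), '.' pass, move right to (1,7)
Step 8: enter (1,7), '.' pass, move right to (1,8)
Step 9: enter (1,8), '.' pass, move right to (1,9)
Step 10: at (1,9) — EXIT via right edge, pos 1

Answer: right 1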